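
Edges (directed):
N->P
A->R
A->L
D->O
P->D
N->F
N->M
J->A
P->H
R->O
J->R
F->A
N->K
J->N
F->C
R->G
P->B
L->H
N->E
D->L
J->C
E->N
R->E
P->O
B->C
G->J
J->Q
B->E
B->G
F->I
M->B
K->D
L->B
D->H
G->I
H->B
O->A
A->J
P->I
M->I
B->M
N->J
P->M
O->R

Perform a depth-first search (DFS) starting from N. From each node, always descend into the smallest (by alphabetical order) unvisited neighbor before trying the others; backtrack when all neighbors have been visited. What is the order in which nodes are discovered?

Visit N
N → E
N → F
F → A
A → J
J → C
J → Q
J → R
R → G
G → I
R → O
A → L
L → B
B → M
L → H
N → K
K → D
N → P

N, E, F, A, J, C, Q, R, G, I, O, L, B, M, H, K, D, P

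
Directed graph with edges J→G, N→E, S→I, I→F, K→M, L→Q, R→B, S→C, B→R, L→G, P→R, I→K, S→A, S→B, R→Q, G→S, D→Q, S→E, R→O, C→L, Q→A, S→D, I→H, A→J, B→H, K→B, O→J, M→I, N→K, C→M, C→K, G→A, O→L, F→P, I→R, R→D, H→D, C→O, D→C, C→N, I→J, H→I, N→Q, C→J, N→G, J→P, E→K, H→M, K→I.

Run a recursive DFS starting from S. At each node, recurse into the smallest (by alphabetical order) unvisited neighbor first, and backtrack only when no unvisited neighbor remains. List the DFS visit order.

S -> A -> J -> G -> P -> R -> B -> H -> D -> C -> K -> I -> F -> M -> L -> Q -> N -> E -> O

Visit S
S → A
A → J
J → G
J → P
P → R
R → B
B → H
H → D
D → C
C → K
K → I
I → F
K → M
C → L
L → Q
C → N
N → E
C → O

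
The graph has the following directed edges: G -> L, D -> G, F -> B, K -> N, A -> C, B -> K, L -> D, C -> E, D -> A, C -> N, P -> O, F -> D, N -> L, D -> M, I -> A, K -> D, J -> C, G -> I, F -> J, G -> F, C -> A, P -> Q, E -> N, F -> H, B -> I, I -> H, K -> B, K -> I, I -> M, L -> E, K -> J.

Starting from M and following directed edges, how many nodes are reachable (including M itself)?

1

BFS from M visits: M
Reachable nodes: 1 of 17 total.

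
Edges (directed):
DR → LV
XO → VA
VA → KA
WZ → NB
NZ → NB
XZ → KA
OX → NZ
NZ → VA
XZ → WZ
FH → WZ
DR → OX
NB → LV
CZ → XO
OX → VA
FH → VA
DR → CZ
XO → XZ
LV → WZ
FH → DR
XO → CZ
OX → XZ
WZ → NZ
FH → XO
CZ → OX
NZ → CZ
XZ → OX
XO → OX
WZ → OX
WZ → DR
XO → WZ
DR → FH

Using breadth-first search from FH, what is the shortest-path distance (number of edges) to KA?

2

Level 0: FH
Level 1: DR, VA, WZ, XO
Level 2: CZ, KA, LV, NB, NZ, OX, XZ
KA first appears at level 2.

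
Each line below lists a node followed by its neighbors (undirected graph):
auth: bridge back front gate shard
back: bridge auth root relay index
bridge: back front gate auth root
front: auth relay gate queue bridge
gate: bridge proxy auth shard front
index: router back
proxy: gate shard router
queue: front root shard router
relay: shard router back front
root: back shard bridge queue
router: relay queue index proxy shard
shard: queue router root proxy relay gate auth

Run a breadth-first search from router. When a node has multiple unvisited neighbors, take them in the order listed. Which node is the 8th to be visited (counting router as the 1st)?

Visit router; enqueue relay, queue, index, proxy, shard → queue [relay, queue, index, proxy, shard]
Visit relay; enqueue back, front → queue [queue, index, proxy, shard, back, front]
Visit queue; enqueue root → queue [index, proxy, shard, back, front, root]
Visit index → queue [proxy, shard, back, front, root]
Visit proxy; enqueue gate → queue [shard, back, front, root, gate]
Visit shard; enqueue auth → queue [back, front, root, gate, auth]
Visit back; enqueue bridge → queue [front, root, gate, auth, bridge]
Visit front → queue [root, gate, auth, bridge]
Visit root → queue [gate, auth, bridge]
Visit gate → queue [auth, bridge]
Visit auth → queue [bridge]
Visit bridge → queue []

Visit order: router, relay, queue, index, proxy, shard, back, front, root, gate, auth, bridge

front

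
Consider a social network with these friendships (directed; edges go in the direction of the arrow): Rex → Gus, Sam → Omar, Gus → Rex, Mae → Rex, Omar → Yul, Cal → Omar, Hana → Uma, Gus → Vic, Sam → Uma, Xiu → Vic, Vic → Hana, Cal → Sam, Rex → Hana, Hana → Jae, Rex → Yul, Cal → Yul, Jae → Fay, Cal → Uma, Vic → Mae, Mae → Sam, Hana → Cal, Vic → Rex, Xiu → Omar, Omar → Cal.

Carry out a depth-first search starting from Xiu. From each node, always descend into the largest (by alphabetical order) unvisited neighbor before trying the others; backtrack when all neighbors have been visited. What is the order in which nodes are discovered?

Visit Xiu
Xiu → Vic
Vic → Rex
Rex → Yul
Rex → Hana
Hana → Uma
Hana → Jae
Jae → Fay
Hana → Cal
Cal → Sam
Sam → Omar
Rex → Gus
Vic → Mae

Xiu -> Vic -> Rex -> Yul -> Hana -> Uma -> Jae -> Fay -> Cal -> Sam -> Omar -> Gus -> Mae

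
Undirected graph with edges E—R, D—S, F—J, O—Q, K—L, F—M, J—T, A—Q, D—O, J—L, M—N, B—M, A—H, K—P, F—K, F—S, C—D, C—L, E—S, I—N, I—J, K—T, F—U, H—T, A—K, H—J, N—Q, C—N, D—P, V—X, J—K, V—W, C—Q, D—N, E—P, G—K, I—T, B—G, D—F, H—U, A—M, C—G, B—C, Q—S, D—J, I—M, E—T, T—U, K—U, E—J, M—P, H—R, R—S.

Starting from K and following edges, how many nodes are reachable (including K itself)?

21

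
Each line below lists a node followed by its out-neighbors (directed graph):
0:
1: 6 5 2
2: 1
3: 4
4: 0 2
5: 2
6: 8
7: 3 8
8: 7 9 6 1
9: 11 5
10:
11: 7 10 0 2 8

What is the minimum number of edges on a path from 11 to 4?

3

Level 0: 11
Level 1: 0, 2, 7, 8, 10
Level 2: 1, 3, 6, 9
Level 3: 4, 5
4 first appears at level 3.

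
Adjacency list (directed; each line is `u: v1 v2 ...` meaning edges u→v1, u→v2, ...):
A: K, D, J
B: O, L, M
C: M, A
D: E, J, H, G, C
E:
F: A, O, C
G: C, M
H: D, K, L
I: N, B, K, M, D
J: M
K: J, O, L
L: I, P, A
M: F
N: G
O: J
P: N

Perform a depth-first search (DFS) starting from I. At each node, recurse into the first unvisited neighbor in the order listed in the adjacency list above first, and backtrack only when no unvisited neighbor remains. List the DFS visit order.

I → N → G → C → M → F → A → K → J → O → L → P → D → E → H → B

Visit I
I → N
N → G
G → C
C → M
M → F
F → A
A → K
K → J
K → O
K → L
L → P
A → D
D → E
D → H
I → B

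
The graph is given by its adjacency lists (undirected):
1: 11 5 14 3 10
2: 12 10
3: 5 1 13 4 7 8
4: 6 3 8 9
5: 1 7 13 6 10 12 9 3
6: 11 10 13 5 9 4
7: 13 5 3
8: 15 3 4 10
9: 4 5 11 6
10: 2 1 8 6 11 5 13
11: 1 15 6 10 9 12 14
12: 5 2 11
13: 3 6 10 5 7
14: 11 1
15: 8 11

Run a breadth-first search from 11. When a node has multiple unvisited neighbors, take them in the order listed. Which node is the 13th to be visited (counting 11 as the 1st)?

4

Visit 11; enqueue 1, 15, 6, 10, 9, 12, 14 → queue [1, 15, 6, 10, 9, 12, 14]
Visit 1; enqueue 5, 3 → queue [15, 6, 10, 9, 12, 14, 5, 3]
Visit 15; enqueue 8 → queue [6, 10, 9, 12, 14, 5, 3, 8]
Visit 6; enqueue 13, 4 → queue [10, 9, 12, 14, 5, 3, 8, 13, 4]
Visit 10; enqueue 2 → queue [9, 12, 14, 5, 3, 8, 13, 4, 2]
Visit 9 → queue [12, 14, 5, 3, 8, 13, 4, 2]
Visit 12 → queue [14, 5, 3, 8, 13, 4, 2]
Visit 14 → queue [5, 3, 8, 13, 4, 2]
Visit 5; enqueue 7 → queue [3, 8, 13, 4, 2, 7]
Visit 3 → queue [8, 13, 4, 2, 7]
Visit 8 → queue [13, 4, 2, 7]
Visit 13 → queue [4, 2, 7]
Visit 4 → queue [2, 7]
Visit 2 → queue [7]
Visit 7 → queue []

Visit order: 11, 1, 15, 6, 10, 9, 12, 14, 5, 3, 8, 13, 4, 2, 7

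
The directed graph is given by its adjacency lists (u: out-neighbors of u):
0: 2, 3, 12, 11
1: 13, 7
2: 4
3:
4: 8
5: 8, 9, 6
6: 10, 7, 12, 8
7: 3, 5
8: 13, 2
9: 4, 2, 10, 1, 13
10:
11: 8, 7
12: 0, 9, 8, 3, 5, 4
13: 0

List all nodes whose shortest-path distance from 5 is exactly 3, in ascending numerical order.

0, 3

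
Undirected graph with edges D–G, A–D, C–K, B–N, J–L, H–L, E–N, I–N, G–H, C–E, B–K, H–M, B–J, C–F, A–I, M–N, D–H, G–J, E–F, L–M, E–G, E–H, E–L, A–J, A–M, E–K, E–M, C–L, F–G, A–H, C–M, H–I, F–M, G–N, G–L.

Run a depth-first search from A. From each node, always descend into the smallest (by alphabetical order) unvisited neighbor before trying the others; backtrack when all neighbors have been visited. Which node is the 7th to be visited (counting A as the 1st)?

Visit A
A → D
D → G
G → E
E → C
C → F
F → M
M → H
H → I
I → N
N → B
B → J
J → L
B → K

Visit order: A, D, G, E, C, F, M, H, I, N, B, J, L, K

M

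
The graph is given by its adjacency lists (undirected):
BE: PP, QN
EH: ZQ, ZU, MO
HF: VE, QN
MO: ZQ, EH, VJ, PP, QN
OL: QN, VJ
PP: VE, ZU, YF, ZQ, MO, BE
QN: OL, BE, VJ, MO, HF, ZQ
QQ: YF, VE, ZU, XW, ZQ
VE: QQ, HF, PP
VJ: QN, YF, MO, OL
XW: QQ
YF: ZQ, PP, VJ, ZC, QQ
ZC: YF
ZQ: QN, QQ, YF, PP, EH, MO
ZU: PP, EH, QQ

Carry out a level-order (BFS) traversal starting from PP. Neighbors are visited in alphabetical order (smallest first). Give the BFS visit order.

PP, BE, MO, VE, YF, ZQ, ZU, QN, EH, VJ, HF, QQ, ZC, OL, XW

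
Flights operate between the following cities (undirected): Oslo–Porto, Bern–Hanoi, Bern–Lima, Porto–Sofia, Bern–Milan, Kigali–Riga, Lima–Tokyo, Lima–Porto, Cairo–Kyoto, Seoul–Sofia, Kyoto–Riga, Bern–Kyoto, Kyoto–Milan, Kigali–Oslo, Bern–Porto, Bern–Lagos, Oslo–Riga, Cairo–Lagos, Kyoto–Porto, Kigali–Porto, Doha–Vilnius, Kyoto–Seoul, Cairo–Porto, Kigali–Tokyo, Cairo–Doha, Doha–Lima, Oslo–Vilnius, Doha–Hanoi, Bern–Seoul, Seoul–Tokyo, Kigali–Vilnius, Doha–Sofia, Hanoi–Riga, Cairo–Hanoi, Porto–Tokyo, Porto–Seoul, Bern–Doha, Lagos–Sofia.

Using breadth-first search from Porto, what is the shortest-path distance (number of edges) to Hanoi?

Level 0: Porto
Level 1: Bern, Cairo, Kigali, Kyoto, Lima, Oslo, Seoul, Sofia, Tokyo
Level 2: Doha, Hanoi, Lagos, Milan, Riga, Vilnius
Hanoi first appears at level 2.

2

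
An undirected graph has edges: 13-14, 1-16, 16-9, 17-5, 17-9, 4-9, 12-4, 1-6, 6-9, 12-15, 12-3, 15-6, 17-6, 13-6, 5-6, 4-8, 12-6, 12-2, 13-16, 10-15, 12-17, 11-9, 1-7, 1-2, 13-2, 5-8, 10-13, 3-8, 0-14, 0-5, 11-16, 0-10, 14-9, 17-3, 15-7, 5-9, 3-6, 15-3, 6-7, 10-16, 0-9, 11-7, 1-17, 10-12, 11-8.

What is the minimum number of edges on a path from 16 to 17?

Level 0: 16
Level 1: 1, 9, 10, 11, 13
Level 2: 0, 2, 4, 5, 6, 7, 8, 12, 14, 15, 17
Level 3: 3
17 first appears at level 2.

2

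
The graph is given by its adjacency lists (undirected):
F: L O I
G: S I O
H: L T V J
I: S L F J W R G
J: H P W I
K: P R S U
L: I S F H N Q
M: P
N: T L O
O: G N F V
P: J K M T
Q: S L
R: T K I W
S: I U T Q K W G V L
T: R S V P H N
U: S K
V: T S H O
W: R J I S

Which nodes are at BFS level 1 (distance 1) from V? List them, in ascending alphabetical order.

Level 0: V
Level 1: H, O, S, T
Level 2: F, G, I, J, K, L, N, P, Q, R, U, W
Level 3: M

H, O, S, T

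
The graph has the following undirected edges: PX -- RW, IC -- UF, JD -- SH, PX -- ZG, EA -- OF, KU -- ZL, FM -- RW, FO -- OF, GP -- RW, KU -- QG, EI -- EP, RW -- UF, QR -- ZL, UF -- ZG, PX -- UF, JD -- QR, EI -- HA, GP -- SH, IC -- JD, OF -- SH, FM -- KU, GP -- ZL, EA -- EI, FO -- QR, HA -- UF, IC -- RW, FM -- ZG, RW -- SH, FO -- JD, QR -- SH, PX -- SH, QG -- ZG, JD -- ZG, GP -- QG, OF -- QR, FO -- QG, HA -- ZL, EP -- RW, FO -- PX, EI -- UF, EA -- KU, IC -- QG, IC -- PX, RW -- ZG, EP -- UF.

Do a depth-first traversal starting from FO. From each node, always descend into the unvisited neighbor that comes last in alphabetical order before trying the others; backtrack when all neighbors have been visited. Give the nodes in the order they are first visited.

FO, QR, ZL, KU, QG, ZG, UF, RW, SH, PX, IC, JD, OF, EA, EI, HA, EP, GP, FM

Visit FO
FO → QR
QR → ZL
ZL → KU
KU → QG
QG → ZG
ZG → UF
UF → RW
RW → SH
SH → PX
PX → IC
IC → JD
SH → OF
OF → EA
EA → EI
EI → HA
EI → EP
SH → GP
RW → FM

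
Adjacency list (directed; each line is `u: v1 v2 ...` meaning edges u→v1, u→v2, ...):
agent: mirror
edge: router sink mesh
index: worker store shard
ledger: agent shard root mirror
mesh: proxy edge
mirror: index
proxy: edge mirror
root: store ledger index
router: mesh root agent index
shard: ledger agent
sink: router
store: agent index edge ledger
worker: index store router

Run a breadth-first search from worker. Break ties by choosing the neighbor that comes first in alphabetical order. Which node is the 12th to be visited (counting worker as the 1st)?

proxy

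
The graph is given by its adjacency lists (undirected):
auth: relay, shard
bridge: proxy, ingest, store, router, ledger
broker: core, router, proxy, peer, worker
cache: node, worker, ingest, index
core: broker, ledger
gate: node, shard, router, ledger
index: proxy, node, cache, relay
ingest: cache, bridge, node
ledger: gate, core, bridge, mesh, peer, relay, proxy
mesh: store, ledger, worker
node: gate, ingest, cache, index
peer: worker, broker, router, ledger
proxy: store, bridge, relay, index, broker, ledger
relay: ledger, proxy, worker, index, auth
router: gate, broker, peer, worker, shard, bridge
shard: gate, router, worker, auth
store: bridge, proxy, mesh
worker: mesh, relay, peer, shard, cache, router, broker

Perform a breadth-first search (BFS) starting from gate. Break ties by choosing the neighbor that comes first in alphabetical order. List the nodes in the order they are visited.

gate, ledger, node, router, shard, bridge, core, mesh, peer, proxy, relay, cache, index, ingest, broker, worker, auth, store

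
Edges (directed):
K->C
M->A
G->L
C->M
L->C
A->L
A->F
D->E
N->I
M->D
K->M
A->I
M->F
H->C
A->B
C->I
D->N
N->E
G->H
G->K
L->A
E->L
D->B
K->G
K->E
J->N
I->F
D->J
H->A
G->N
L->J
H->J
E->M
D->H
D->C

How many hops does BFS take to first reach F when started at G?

Level 0: G
Level 1: H, K, L, N
Level 2: A, C, E, I, J, M
Level 3: B, D, F
F first appears at level 3.

3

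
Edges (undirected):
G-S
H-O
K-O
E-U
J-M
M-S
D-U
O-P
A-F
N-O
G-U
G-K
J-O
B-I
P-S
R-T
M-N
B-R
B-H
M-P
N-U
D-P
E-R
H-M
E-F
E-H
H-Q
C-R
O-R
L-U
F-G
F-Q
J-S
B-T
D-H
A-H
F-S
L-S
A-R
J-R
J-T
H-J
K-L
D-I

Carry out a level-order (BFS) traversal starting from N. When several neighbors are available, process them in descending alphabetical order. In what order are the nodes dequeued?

N U O M L G E D R P K J H S F I T C B A Q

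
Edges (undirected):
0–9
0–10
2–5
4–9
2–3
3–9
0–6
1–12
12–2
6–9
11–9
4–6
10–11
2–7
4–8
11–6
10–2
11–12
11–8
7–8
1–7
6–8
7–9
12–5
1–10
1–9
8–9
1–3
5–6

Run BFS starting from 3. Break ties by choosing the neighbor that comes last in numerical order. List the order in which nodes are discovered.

3, 9, 2, 1, 11, 8, 7, 6, 4, 0, 12, 10, 5

Visit 3; enqueue 9, 2, 1 → queue [9, 2, 1]
Visit 9; enqueue 11, 8, 7, 6, 4, 0 → queue [2, 1, 11, 8, 7, 6, 4, 0]
Visit 2; enqueue 12, 10, 5 → queue [1, 11, 8, 7, 6, 4, 0, 12, 10, 5]
Visit 1 → queue [11, 8, 7, 6, 4, 0, 12, 10, 5]
Visit 11 → queue [8, 7, 6, 4, 0, 12, 10, 5]
Visit 8 → queue [7, 6, 4, 0, 12, 10, 5]
Visit 7 → queue [6, 4, 0, 12, 10, 5]
Visit 6 → queue [4, 0, 12, 10, 5]
Visit 4 → queue [0, 12, 10, 5]
Visit 0 → queue [12, 10, 5]
Visit 12 → queue [10, 5]
Visit 10 → queue [5]
Visit 5 → queue []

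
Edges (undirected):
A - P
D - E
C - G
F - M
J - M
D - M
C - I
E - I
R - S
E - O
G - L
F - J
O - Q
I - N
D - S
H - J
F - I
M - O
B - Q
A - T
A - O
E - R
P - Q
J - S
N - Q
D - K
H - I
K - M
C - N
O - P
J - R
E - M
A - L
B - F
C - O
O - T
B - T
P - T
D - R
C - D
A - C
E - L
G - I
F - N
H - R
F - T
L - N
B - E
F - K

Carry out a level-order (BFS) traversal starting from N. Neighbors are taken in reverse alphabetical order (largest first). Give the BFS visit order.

N Q L I F C P O B G E A H T M K J D R S

Visit N; enqueue Q, L, I, F, C → queue [Q, L, I, F, C]
Visit Q; enqueue P, O, B → queue [L, I, F, C, P, O, B]
Visit L; enqueue G, E, A → queue [I, F, C, P, O, B, G, E, A]
Visit I; enqueue H → queue [F, C, P, O, B, G, E, A, H]
Visit F; enqueue T, M, K, J → queue [C, P, O, B, G, E, A, H, T, M, K, J]
Visit C; enqueue D → queue [P, O, B, G, E, A, H, T, M, K, J, D]
Visit P → queue [O, B, G, E, A, H, T, M, K, J, D]
Visit O → queue [B, G, E, A, H, T, M, K, J, D]
Visit B → queue [G, E, A, H, T, M, K, J, D]
Visit G → queue [E, A, H, T, M, K, J, D]
Visit E; enqueue R → queue [A, H, T, M, K, J, D, R]
Visit A → queue [H, T, M, K, J, D, R]
Visit H → queue [T, M, K, J, D, R]
Visit T → queue [M, K, J, D, R]
Visit M → queue [K, J, D, R]
Visit K → queue [J, D, R]
Visit J; enqueue S → queue [D, R, S]
Visit D → queue [R, S]
Visit R → queue [S]
Visit S → queue []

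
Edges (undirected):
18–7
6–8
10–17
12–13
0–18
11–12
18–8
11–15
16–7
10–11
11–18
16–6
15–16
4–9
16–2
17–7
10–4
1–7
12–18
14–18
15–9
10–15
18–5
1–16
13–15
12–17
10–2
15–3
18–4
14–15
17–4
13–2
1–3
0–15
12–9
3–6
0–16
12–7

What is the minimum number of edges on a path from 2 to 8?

3

Level 0: 2
Level 1: 10, 13, 16
Level 2: 0, 1, 4, 6, 7, 11, 12, 15, 17
Level 3: 3, 8, 9, 14, 18
Level 4: 5
8 first appears at level 3.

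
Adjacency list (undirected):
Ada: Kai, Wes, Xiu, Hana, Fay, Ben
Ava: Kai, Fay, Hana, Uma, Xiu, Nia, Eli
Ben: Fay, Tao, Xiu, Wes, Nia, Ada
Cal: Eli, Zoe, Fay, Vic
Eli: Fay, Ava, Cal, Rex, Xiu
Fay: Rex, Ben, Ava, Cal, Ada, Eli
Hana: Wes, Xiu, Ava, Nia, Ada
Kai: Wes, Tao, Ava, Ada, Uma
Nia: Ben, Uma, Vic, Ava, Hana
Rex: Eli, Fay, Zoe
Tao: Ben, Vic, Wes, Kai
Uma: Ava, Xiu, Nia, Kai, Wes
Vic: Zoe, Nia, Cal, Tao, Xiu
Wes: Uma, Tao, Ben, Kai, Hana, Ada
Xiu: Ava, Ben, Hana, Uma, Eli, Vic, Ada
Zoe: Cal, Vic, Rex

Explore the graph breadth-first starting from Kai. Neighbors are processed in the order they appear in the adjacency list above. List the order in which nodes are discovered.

Kai → Wes → Tao → Ava → Ada → Uma → Ben → Hana → Vic → Fay → Xiu → Nia → Eli → Zoe → Cal → Rex

Visit Kai; enqueue Wes, Tao, Ava, Ada, Uma → queue [Wes, Tao, Ava, Ada, Uma]
Visit Wes; enqueue Ben, Hana → queue [Tao, Ava, Ada, Uma, Ben, Hana]
Visit Tao; enqueue Vic → queue [Ava, Ada, Uma, Ben, Hana, Vic]
Visit Ava; enqueue Fay, Xiu, Nia, Eli → queue [Ada, Uma, Ben, Hana, Vic, Fay, Xiu, Nia, Eli]
Visit Ada → queue [Uma, Ben, Hana, Vic, Fay, Xiu, Nia, Eli]
Visit Uma → queue [Ben, Hana, Vic, Fay, Xiu, Nia, Eli]
Visit Ben → queue [Hana, Vic, Fay, Xiu, Nia, Eli]
Visit Hana → queue [Vic, Fay, Xiu, Nia, Eli]
Visit Vic; enqueue Zoe, Cal → queue [Fay, Xiu, Nia, Eli, Zoe, Cal]
Visit Fay; enqueue Rex → queue [Xiu, Nia, Eli, Zoe, Cal, Rex]
Visit Xiu → queue [Nia, Eli, Zoe, Cal, Rex]
Visit Nia → queue [Eli, Zoe, Cal, Rex]
Visit Eli → queue [Zoe, Cal, Rex]
Visit Zoe → queue [Cal, Rex]
Visit Cal → queue [Rex]
Visit Rex → queue []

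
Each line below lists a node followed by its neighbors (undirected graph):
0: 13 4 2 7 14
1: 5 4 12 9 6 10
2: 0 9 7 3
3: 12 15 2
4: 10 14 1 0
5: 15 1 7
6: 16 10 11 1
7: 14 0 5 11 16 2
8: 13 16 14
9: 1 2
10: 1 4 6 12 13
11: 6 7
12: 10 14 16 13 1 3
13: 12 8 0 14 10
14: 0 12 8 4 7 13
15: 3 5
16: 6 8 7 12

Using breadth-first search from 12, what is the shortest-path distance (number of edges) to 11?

3

Level 0: 12
Level 1: 1, 3, 10, 13, 14, 16
Level 2: 0, 2, 4, 5, 6, 7, 8, 9, 15
Level 3: 11
11 first appears at level 3.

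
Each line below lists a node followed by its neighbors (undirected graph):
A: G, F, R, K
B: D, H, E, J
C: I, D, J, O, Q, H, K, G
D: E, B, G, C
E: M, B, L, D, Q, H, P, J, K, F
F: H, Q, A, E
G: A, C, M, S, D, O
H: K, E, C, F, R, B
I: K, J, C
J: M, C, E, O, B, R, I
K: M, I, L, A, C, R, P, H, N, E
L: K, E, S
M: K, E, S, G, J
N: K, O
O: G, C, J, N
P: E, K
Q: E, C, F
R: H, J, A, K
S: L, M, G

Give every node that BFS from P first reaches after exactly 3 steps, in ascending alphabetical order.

G, O, S

Level 0: P
Level 1: E, K
Level 2: A, B, C, D, F, H, I, J, L, M, N, Q, R
Level 3: G, O, S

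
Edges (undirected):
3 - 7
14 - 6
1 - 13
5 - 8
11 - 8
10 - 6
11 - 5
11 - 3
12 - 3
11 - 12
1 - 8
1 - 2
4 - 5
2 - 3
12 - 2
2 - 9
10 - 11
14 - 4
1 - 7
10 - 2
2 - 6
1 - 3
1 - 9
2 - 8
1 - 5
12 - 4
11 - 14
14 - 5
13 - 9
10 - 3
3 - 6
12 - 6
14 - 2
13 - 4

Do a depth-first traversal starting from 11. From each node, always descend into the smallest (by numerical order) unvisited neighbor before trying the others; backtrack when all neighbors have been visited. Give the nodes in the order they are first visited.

Visit 11
11 → 3
3 → 1
1 → 2
2 → 6
6 → 10
6 → 12
12 → 4
4 → 5
5 → 8
5 → 14
4 → 13
13 → 9
1 → 7

11 -> 3 -> 1 -> 2 -> 6 -> 10 -> 12 -> 4 -> 5 -> 8 -> 14 -> 13 -> 9 -> 7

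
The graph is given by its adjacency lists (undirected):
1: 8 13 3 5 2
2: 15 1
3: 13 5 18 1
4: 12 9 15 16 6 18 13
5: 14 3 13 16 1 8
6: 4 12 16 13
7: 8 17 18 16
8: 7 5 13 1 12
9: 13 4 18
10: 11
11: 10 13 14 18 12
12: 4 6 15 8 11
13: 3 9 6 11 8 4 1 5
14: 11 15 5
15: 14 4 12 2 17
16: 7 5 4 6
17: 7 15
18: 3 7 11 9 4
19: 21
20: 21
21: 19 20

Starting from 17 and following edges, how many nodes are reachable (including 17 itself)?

18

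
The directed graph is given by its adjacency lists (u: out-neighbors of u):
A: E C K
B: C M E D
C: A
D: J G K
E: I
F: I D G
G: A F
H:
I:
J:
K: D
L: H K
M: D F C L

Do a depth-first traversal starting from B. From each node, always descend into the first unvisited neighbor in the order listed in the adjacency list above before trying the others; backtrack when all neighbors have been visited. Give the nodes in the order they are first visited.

Visit B
B → C
C → A
A → E
E → I
A → K
K → D
D → J
D → G
G → F
B → M
M → L
L → H

B -> C -> A -> E -> I -> K -> D -> J -> G -> F -> M -> L -> H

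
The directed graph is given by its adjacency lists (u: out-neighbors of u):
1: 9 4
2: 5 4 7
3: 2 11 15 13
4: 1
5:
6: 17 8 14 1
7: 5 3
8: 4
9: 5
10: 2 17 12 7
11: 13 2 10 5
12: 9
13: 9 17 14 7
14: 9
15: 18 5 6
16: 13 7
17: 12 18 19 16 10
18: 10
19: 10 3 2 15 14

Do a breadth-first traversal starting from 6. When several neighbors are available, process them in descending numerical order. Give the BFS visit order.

6 17 14 8 1 19 18 16 12 10 9 4 15 3 2 13 7 5 11

Visit 6; enqueue 17, 14, 8, 1 → queue [17, 14, 8, 1]
Visit 17; enqueue 19, 18, 16, 12, 10 → queue [14, 8, 1, 19, 18, 16, 12, 10]
Visit 14; enqueue 9 → queue [8, 1, 19, 18, 16, 12, 10, 9]
Visit 8; enqueue 4 → queue [1, 19, 18, 16, 12, 10, 9, 4]
Visit 1 → queue [19, 18, 16, 12, 10, 9, 4]
Visit 19; enqueue 15, 3, 2 → queue [18, 16, 12, 10, 9, 4, 15, 3, 2]
Visit 18 → queue [16, 12, 10, 9, 4, 15, 3, 2]
Visit 16; enqueue 13, 7 → queue [12, 10, 9, 4, 15, 3, 2, 13, 7]
Visit 12 → queue [10, 9, 4, 15, 3, 2, 13, 7]
Visit 10 → queue [9, 4, 15, 3, 2, 13, 7]
Visit 9; enqueue 5 → queue [4, 15, 3, 2, 13, 7, 5]
Visit 4 → queue [15, 3, 2, 13, 7, 5]
Visit 15 → queue [3, 2, 13, 7, 5]
Visit 3; enqueue 11 → queue [2, 13, 7, 5, 11]
Visit 2 → queue [13, 7, 5, 11]
Visit 13 → queue [7, 5, 11]
Visit 7 → queue [5, 11]
Visit 5 → queue [11]
Visit 11 → queue []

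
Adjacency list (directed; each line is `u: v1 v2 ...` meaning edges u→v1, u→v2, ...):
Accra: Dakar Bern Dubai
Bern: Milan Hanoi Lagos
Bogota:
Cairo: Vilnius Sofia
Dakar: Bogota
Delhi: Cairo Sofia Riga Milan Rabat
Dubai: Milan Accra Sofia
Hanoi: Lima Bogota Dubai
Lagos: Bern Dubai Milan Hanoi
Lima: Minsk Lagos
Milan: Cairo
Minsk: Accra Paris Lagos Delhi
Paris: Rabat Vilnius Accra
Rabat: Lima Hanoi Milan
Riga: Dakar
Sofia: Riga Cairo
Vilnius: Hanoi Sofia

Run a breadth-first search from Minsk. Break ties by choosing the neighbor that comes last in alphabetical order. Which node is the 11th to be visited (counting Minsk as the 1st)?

Bern

Visit Minsk; enqueue Paris, Lagos, Delhi, Accra → queue [Paris, Lagos, Delhi, Accra]
Visit Paris; enqueue Vilnius, Rabat → queue [Lagos, Delhi, Accra, Vilnius, Rabat]
Visit Lagos; enqueue Milan, Hanoi, Dubai, Bern → queue [Delhi, Accra, Vilnius, Rabat, Milan, Hanoi, Dubai, Bern]
Visit Delhi; enqueue Sofia, Riga, Cairo → queue [Accra, Vilnius, Rabat, Milan, Hanoi, Dubai, Bern, Sofia, Riga, Cairo]
Visit Accra; enqueue Dakar → queue [Vilnius, Rabat, Milan, Hanoi, Dubai, Bern, Sofia, Riga, Cairo, Dakar]
Visit Vilnius → queue [Rabat, Milan, Hanoi, Dubai, Bern, Sofia, Riga, Cairo, Dakar]
Visit Rabat; enqueue Lima → queue [Milan, Hanoi, Dubai, Bern, Sofia, Riga, Cairo, Dakar, Lima]
Visit Milan → queue [Hanoi, Dubai, Bern, Sofia, Riga, Cairo, Dakar, Lima]
Visit Hanoi; enqueue Bogota → queue [Dubai, Bern, Sofia, Riga, Cairo, Dakar, Lima, Bogota]
Visit Dubai → queue [Bern, Sofia, Riga, Cairo, Dakar, Lima, Bogota]
Visit Bern → queue [Sofia, Riga, Cairo, Dakar, Lima, Bogota]
Visit Sofia → queue [Riga, Cairo, Dakar, Lima, Bogota]
Visit Riga → queue [Cairo, Dakar, Lima, Bogota]
Visit Cairo → queue [Dakar, Lima, Bogota]
Visit Dakar → queue [Lima, Bogota]
Visit Lima → queue [Bogota]
Visit Bogota → queue []

Visit order: Minsk, Paris, Lagos, Delhi, Accra, Vilnius, Rabat, Milan, Hanoi, Dubai, Bern, Sofia, Riga, Cairo, Dakar, Lima, Bogota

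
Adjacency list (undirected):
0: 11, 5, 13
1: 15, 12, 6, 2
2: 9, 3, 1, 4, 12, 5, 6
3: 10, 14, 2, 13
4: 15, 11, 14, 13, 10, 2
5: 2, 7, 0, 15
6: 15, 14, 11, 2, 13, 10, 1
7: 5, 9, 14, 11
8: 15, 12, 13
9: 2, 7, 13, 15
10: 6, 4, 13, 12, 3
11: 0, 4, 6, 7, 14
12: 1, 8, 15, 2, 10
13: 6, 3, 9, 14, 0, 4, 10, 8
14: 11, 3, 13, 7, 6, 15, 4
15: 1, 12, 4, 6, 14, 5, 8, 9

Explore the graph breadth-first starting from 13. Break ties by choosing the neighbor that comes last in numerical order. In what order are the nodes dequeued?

13, 14, 10, 9, 8, 6, 4, 3, 0, 15, 11, 7, 12, 2, 1, 5

Visit 13; enqueue 14, 10, 9, 8, 6, 4, 3, 0 → queue [14, 10, 9, 8, 6, 4, 3, 0]
Visit 14; enqueue 15, 11, 7 → queue [10, 9, 8, 6, 4, 3, 0, 15, 11, 7]
Visit 10; enqueue 12 → queue [9, 8, 6, 4, 3, 0, 15, 11, 7, 12]
Visit 9; enqueue 2 → queue [8, 6, 4, 3, 0, 15, 11, 7, 12, 2]
Visit 8 → queue [6, 4, 3, 0, 15, 11, 7, 12, 2]
Visit 6; enqueue 1 → queue [4, 3, 0, 15, 11, 7, 12, 2, 1]
Visit 4 → queue [3, 0, 15, 11, 7, 12, 2, 1]
Visit 3 → queue [0, 15, 11, 7, 12, 2, 1]
Visit 0; enqueue 5 → queue [15, 11, 7, 12, 2, 1, 5]
Visit 15 → queue [11, 7, 12, 2, 1, 5]
Visit 11 → queue [7, 12, 2, 1, 5]
Visit 7 → queue [12, 2, 1, 5]
Visit 12 → queue [2, 1, 5]
Visit 2 → queue [1, 5]
Visit 1 → queue [5]
Visit 5 → queue []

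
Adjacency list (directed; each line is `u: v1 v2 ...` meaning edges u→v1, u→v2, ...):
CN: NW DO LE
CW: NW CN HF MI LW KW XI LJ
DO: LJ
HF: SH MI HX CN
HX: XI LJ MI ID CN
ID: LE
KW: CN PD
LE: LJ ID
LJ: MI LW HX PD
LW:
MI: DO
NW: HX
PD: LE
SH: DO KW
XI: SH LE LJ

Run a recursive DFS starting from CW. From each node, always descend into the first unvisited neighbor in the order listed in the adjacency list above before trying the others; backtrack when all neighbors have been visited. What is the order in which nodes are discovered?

Visit CW
CW → NW
NW → HX
HX → XI
XI → SH
SH → DO
DO → LJ
LJ → MI
LJ → LW
LJ → PD
PD → LE
LE → ID
SH → KW
KW → CN
CW → HF

CW, NW, HX, XI, SH, DO, LJ, MI, LW, PD, LE, ID, KW, CN, HF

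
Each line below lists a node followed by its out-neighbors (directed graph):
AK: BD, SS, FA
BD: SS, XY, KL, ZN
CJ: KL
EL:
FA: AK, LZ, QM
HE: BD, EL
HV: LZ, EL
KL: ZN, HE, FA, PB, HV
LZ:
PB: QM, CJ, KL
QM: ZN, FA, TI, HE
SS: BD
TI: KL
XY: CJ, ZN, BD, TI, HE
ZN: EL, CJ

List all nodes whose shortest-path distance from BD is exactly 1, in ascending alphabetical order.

KL, SS, XY, ZN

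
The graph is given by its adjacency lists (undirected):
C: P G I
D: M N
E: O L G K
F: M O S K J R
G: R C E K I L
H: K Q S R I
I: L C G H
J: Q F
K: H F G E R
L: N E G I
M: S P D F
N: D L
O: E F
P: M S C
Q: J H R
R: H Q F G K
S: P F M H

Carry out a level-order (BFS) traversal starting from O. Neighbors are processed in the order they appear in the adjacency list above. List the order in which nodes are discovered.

O, E, F, L, G, K, M, S, J, R, N, I, C, H, P, D, Q

Visit O; enqueue E, F → queue [E, F]
Visit E; enqueue L, G, K → queue [F, L, G, K]
Visit F; enqueue M, S, J, R → queue [L, G, K, M, S, J, R]
Visit L; enqueue N, I → queue [G, K, M, S, J, R, N, I]
Visit G; enqueue C → queue [K, M, S, J, R, N, I, C]
Visit K; enqueue H → queue [M, S, J, R, N, I, C, H]
Visit M; enqueue P, D → queue [S, J, R, N, I, C, H, P, D]
Visit S → queue [J, R, N, I, C, H, P, D]
Visit J; enqueue Q → queue [R, N, I, C, H, P, D, Q]
Visit R → queue [N, I, C, H, P, D, Q]
Visit N → queue [I, C, H, P, D, Q]
Visit I → queue [C, H, P, D, Q]
Visit C → queue [H, P, D, Q]
Visit H → queue [P, D, Q]
Visit P → queue [D, Q]
Visit D → queue [Q]
Visit Q → queue []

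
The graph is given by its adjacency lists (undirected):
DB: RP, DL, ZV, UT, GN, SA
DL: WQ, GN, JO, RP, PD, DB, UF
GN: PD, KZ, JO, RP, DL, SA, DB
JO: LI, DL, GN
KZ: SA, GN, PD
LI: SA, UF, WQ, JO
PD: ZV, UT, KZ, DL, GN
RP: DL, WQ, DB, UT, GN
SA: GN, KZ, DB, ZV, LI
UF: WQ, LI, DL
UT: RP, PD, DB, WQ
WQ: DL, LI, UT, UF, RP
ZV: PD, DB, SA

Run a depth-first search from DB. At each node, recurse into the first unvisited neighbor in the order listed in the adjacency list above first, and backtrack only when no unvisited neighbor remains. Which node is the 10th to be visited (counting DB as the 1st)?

UT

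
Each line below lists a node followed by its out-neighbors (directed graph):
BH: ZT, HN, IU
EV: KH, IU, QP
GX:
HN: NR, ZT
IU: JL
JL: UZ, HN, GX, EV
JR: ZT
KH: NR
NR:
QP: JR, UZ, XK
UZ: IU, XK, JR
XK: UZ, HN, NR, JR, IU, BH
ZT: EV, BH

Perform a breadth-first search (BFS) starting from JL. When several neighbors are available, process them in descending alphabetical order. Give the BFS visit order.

JL UZ HN GX EV XK JR IU ZT NR QP KH BH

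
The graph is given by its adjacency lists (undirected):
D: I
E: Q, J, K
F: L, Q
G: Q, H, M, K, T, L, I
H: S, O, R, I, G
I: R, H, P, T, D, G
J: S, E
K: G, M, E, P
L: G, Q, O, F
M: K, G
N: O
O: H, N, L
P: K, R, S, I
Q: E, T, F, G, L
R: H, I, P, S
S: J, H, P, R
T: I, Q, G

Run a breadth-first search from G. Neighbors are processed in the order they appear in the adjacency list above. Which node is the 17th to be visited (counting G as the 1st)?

Visit G; enqueue Q, H, M, K, T, L, I → queue [Q, H, M, K, T, L, I]
Visit Q; enqueue E, F → queue [H, M, K, T, L, I, E, F]
Visit H; enqueue S, O, R → queue [M, K, T, L, I, E, F, S, O, R]
Visit M → queue [K, T, L, I, E, F, S, O, R]
Visit K; enqueue P → queue [T, L, I, E, F, S, O, R, P]
Visit T → queue [L, I, E, F, S, O, R, P]
Visit L → queue [I, E, F, S, O, R, P]
Visit I; enqueue D → queue [E, F, S, O, R, P, D]
Visit E; enqueue J → queue [F, S, O, R, P, D, J]
Visit F → queue [S, O, R, P, D, J]
Visit S → queue [O, R, P, D, J]
Visit O; enqueue N → queue [R, P, D, J, N]
Visit R → queue [P, D, J, N]
Visit P → queue [D, J, N]
Visit D → queue [J, N]
Visit J → queue [N]
Visit N → queue []

Visit order: G, Q, H, M, K, T, L, I, E, F, S, O, R, P, D, J, N

N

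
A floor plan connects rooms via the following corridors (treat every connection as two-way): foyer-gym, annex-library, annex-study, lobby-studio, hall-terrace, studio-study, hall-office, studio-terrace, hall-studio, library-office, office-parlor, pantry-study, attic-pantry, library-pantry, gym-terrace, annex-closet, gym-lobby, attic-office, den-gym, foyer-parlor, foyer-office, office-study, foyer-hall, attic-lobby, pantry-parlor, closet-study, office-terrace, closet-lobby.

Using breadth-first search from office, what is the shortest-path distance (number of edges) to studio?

2

Level 0: office
Level 1: attic, foyer, hall, library, parlor, study, terrace
Level 2: annex, closet, gym, lobby, pantry, studio
Level 3: den
studio first appears at level 2.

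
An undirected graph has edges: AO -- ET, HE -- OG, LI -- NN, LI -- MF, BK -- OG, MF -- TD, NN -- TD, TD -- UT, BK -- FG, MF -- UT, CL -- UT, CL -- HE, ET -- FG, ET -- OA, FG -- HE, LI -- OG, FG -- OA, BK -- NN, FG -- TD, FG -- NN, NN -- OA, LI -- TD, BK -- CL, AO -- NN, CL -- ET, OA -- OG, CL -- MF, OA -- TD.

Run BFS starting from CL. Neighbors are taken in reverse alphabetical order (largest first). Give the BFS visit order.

Visit CL; enqueue UT, MF, HE, ET, BK → queue [UT, MF, HE, ET, BK]
Visit UT; enqueue TD → queue [MF, HE, ET, BK, TD]
Visit MF; enqueue LI → queue [HE, ET, BK, TD, LI]
Visit HE; enqueue OG, FG → queue [ET, BK, TD, LI, OG, FG]
Visit ET; enqueue OA, AO → queue [BK, TD, LI, OG, FG, OA, AO]
Visit BK; enqueue NN → queue [TD, LI, OG, FG, OA, AO, NN]
Visit TD → queue [LI, OG, FG, OA, AO, NN]
Visit LI → queue [OG, FG, OA, AO, NN]
Visit OG → queue [FG, OA, AO, NN]
Visit FG → queue [OA, AO, NN]
Visit OA → queue [AO, NN]
Visit AO → queue [NN]
Visit NN → queue []

CL, UT, MF, HE, ET, BK, TD, LI, OG, FG, OA, AO, NN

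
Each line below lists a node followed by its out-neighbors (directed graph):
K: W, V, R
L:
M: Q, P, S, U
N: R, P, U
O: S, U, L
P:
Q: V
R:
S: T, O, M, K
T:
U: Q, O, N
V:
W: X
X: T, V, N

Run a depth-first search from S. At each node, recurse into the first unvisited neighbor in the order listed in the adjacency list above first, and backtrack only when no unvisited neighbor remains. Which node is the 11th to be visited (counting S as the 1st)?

M

Visit S
S → T
S → O
O → U
U → Q
Q → V
U → N
N → R
N → P
O → L
S → M
S → K
K → W
W → X

Visit order: S, T, O, U, Q, V, N, R, P, L, M, K, W, X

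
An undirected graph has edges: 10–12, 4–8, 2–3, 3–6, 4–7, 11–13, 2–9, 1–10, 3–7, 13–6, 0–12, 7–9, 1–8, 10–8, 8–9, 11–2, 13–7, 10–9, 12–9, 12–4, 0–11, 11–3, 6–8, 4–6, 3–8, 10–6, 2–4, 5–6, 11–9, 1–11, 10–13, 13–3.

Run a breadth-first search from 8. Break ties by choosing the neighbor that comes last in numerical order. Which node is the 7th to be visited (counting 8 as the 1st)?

1

Visit 8; enqueue 10, 9, 6, 4, 3, 1 → queue [10, 9, 6, 4, 3, 1]
Visit 10; enqueue 13, 12 → queue [9, 6, 4, 3, 1, 13, 12]
Visit 9; enqueue 11, 7, 2 → queue [6, 4, 3, 1, 13, 12, 11, 7, 2]
Visit 6; enqueue 5 → queue [4, 3, 1, 13, 12, 11, 7, 2, 5]
Visit 4 → queue [3, 1, 13, 12, 11, 7, 2, 5]
Visit 3 → queue [1, 13, 12, 11, 7, 2, 5]
Visit 1 → queue [13, 12, 11, 7, 2, 5]
Visit 13 → queue [12, 11, 7, 2, 5]
Visit 12; enqueue 0 → queue [11, 7, 2, 5, 0]
Visit 11 → queue [7, 2, 5, 0]
Visit 7 → queue [2, 5, 0]
Visit 2 → queue [5, 0]
Visit 5 → queue [0]
Visit 0 → queue []

Visit order: 8, 10, 9, 6, 4, 3, 1, 13, 12, 11, 7, 2, 5, 0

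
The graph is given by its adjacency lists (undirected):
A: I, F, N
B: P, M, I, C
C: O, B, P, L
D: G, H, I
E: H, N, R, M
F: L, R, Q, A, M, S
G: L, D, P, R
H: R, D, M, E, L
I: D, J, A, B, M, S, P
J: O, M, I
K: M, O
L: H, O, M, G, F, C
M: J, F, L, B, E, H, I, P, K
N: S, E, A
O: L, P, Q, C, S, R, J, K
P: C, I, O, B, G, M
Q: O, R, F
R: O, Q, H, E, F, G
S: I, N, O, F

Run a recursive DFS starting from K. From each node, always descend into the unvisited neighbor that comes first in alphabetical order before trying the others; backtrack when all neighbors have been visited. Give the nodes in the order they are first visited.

K, M, B, C, L, F, A, I, D, G, P, O, J, Q, R, E, H, N, S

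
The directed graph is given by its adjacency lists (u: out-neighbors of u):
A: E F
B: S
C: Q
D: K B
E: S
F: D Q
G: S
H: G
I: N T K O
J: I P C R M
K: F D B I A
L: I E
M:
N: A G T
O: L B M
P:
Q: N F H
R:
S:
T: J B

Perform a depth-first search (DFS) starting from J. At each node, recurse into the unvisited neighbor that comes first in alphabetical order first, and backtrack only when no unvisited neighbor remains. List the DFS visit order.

J, C, Q, F, D, B, S, K, A, E, I, N, G, T, O, L, M, H, P, R

Visit J
J → C
C → Q
Q → F
F → D
D → B
B → S
D → K
K → A
A → E
K → I
I → N
N → G
N → T
I → O
O → L
O → M
Q → H
J → P
J → R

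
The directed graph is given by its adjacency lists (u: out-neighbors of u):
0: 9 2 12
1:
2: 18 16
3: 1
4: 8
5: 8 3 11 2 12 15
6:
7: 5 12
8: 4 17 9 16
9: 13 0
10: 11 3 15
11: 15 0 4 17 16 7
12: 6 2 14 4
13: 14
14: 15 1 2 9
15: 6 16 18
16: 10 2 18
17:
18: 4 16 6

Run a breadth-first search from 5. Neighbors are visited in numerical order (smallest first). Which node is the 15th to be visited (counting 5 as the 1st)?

Visit 5; enqueue 2, 3, 8, 11, 12, 15 → queue [2, 3, 8, 11, 12, 15]
Visit 2; enqueue 16, 18 → queue [3, 8, 11, 12, 15, 16, 18]
Visit 3; enqueue 1 → queue [8, 11, 12, 15, 16, 18, 1]
Visit 8; enqueue 4, 9, 17 → queue [11, 12, 15, 16, 18, 1, 4, 9, 17]
Visit 11; enqueue 0, 7 → queue [12, 15, 16, 18, 1, 4, 9, 17, 0, 7]
Visit 12; enqueue 6, 14 → queue [15, 16, 18, 1, 4, 9, 17, 0, 7, 6, 14]
Visit 15 → queue [16, 18, 1, 4, 9, 17, 0, 7, 6, 14]
Visit 16; enqueue 10 → queue [18, 1, 4, 9, 17, 0, 7, 6, 14, 10]
Visit 18 → queue [1, 4, 9, 17, 0, 7, 6, 14, 10]
Visit 1 → queue [4, 9, 17, 0, 7, 6, 14, 10]
Visit 4 → queue [9, 17, 0, 7, 6, 14, 10]
Visit 9; enqueue 13 → queue [17, 0, 7, 6, 14, 10, 13]
Visit 17 → queue [0, 7, 6, 14, 10, 13]
Visit 0 → queue [7, 6, 14, 10, 13]
Visit 7 → queue [6, 14, 10, 13]
Visit 6 → queue [14, 10, 13]
Visit 14 → queue [10, 13]
Visit 10 → queue [13]
Visit 13 → queue []

Visit order: 5, 2, 3, 8, 11, 12, 15, 16, 18, 1, 4, 9, 17, 0, 7, 6, 14, 10, 13

7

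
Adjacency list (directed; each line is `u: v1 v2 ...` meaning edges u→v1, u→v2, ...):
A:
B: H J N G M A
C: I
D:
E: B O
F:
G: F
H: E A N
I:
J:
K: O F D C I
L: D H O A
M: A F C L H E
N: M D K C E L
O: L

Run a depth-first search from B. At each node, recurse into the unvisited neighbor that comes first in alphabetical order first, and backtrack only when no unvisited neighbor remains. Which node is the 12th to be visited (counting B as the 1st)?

Visit B
B → A
B → G
G → F
B → H
H → E
E → O
O → L
L → D
H → N
N → C
C → I
N → K
N → M
B → J

Visit order: B, A, G, F, H, E, O, L, D, N, C, I, K, M, J

I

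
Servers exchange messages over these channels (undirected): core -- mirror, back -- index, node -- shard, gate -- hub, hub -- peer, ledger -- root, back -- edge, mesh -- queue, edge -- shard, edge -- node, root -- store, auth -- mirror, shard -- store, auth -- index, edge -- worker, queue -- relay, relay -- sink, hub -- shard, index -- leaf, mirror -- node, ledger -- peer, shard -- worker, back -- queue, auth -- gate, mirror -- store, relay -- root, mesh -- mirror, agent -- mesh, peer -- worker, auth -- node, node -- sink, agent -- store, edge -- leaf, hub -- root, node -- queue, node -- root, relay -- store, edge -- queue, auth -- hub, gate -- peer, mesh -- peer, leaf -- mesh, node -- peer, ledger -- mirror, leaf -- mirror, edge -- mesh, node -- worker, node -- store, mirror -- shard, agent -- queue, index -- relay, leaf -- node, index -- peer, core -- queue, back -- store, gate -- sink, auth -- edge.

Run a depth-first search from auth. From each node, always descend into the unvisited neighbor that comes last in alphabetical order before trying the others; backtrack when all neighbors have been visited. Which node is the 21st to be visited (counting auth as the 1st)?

hub

Visit auth
auth → node
node → worker
worker → shard
shard → store
store → root
root → relay
relay → sink
sink → gate
gate → peer
peer → mesh
mesh → queue
queue → edge
edge → leaf
leaf → mirror
mirror → ledger
mirror → core
leaf → index
index → back
queue → agent
peer → hub

Visit order: auth, node, worker, shard, store, root, relay, sink, gate, peer, mesh, queue, edge, leaf, mirror, ledger, core, index, back, agent, hub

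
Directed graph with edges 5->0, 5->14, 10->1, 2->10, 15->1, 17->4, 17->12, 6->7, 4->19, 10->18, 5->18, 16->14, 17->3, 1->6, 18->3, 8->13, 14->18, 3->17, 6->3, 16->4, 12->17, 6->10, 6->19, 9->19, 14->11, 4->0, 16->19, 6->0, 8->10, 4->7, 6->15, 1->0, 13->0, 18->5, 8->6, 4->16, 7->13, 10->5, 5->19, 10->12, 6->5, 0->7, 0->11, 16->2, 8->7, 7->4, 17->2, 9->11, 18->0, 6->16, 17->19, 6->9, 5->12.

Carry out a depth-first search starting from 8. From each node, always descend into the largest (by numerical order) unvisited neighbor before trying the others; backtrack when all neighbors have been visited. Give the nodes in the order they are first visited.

Visit 8
8 → 13
13 → 0
0 → 11
0 → 7
7 → 4
4 → 19
4 → 16
16 → 14
14 → 18
18 → 5
5 → 12
12 → 17
17 → 3
17 → 2
2 → 10
10 → 1
1 → 6
6 → 15
6 → 9

8, 13, 0, 11, 7, 4, 19, 16, 14, 18, 5, 12, 17, 3, 2, 10, 1, 6, 15, 9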